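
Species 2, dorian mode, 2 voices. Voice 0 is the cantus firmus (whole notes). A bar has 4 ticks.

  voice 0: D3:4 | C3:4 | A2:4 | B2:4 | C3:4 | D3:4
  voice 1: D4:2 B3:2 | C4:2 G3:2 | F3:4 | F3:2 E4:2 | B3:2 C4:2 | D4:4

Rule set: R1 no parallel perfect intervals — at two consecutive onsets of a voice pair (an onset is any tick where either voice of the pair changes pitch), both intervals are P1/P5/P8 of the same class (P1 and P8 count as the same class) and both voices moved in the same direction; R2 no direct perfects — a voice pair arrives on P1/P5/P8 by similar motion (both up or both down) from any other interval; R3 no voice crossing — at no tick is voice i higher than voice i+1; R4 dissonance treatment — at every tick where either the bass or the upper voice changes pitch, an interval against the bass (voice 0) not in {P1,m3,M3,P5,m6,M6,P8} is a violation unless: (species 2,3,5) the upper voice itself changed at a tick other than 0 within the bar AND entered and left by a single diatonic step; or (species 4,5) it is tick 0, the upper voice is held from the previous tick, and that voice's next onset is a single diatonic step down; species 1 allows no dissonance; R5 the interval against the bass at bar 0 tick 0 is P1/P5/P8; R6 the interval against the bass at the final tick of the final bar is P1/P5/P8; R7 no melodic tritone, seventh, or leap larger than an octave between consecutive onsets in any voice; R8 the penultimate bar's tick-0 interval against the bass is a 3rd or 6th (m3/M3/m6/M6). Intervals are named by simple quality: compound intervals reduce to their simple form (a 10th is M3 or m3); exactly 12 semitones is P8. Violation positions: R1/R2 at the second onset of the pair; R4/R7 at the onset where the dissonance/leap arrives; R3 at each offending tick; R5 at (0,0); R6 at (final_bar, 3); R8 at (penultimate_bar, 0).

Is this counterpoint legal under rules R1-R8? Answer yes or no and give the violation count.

No (6 violations)

bar 0: v0=D3 v1=D4 (P8)
bar 1: v0=C3 v1=C4 (P8)
bar 2: v0=A2 v1=F3 (m6)
bar 3: v0=B2 v1=F3 (TT)
bar 4: v0=C3 v1=B3 (M7)
bar 5: v0=D3 v1=D4 (P8)
  R4 @ bar3.0: B2/F3 TT untreated
  R4 @ bar3.2: B2/E4 P4 untreated
  R7 @ bar3.2: F3->E4 leap 11st
  R4 @ bar4.0: C3/B3 M7 untreated
  R8 @ bar4.0: penult M7 not 3rd/6th
  R1 @ bar5.0: C3/C4 P8 -> D3/D4 P8 similar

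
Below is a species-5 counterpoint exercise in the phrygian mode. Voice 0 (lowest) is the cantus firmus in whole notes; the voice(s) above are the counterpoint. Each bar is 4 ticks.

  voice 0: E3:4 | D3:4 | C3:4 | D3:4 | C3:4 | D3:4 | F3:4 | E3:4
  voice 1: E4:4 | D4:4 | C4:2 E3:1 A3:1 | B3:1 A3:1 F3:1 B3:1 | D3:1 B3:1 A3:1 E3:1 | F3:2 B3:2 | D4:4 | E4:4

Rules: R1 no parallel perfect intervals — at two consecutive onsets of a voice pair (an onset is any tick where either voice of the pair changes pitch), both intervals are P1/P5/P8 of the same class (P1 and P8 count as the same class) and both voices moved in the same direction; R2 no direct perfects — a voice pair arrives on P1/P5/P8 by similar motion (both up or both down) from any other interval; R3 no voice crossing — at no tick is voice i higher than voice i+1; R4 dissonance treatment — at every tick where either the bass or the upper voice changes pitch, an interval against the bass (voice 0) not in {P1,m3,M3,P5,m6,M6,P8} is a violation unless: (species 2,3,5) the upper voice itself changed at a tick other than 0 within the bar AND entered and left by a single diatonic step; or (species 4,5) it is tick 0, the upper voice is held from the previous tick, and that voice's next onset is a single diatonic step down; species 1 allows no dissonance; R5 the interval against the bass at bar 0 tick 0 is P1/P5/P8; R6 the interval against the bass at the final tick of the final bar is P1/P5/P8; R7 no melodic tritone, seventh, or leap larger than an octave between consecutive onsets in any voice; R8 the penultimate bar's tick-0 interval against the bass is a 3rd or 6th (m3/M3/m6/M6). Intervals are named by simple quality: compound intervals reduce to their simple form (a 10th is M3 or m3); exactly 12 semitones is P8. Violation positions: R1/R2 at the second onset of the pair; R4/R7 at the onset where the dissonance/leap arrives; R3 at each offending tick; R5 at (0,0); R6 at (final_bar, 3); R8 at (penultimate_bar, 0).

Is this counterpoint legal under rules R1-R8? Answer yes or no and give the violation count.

bar 0: v0=E3 v1=E4 (P8)
bar 1: v0=D3 v1=D4 (P8)
bar 2: v0=C3 v1=C4 (P8)
bar 3: v0=D3 v1=B3 (M6)
bar 4: v0=C3 v1=D3 (M2)
bar 5: v0=D3 v1=F3 (m3)
bar 6: v0=F3 v1=D4 (M6)
bar 7: v0=E3 v1=E4 (P8)
  R1 @ bar1.0: E3/E4 P8 -> D3/D4 P8 similar
  R1 @ bar2.0: D3/D4 P8 -> C3/C4 P8 similar
  R7 @ bar3.3: F3->B3 leap 6st
  R4 @ bar4.0: C3/D3 M2 untreated
  R4 @ bar4.1: C3/B3 M7 untreated
  R7 @ bar5.2: F3->B3 leap 6st

No (6 violations)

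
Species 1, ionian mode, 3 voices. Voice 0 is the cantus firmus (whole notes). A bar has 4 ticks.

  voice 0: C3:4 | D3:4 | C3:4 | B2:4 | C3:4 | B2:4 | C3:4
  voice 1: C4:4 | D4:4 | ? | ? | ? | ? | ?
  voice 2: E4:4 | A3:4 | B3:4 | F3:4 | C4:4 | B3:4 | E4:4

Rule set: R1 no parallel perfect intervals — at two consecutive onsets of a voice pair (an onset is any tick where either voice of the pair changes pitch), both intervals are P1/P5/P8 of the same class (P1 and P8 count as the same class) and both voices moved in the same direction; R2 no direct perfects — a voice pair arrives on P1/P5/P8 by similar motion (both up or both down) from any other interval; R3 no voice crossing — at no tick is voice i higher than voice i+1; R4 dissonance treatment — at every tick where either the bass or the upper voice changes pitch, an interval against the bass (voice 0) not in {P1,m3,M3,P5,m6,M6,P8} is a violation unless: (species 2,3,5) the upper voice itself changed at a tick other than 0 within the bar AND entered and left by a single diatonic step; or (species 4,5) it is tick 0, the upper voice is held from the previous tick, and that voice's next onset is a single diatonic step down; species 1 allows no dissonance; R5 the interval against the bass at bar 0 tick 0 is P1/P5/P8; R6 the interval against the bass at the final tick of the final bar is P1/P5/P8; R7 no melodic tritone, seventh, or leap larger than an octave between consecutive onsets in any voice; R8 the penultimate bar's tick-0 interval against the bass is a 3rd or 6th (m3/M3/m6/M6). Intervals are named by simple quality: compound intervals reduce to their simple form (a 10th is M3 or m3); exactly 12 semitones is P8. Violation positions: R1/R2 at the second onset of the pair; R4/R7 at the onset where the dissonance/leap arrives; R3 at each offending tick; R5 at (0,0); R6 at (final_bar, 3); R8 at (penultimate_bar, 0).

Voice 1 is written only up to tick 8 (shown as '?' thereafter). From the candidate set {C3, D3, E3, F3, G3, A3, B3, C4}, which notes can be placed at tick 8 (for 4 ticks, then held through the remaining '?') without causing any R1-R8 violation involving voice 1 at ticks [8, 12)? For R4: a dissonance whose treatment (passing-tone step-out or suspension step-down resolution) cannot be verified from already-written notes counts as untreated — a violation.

C3: violates R1,R7
D3: violates R4
E3: violates R7
F3: violates R4
G3: violates R2
A3: legal
B3: violates R4
C4: violates R1,R3

{A3}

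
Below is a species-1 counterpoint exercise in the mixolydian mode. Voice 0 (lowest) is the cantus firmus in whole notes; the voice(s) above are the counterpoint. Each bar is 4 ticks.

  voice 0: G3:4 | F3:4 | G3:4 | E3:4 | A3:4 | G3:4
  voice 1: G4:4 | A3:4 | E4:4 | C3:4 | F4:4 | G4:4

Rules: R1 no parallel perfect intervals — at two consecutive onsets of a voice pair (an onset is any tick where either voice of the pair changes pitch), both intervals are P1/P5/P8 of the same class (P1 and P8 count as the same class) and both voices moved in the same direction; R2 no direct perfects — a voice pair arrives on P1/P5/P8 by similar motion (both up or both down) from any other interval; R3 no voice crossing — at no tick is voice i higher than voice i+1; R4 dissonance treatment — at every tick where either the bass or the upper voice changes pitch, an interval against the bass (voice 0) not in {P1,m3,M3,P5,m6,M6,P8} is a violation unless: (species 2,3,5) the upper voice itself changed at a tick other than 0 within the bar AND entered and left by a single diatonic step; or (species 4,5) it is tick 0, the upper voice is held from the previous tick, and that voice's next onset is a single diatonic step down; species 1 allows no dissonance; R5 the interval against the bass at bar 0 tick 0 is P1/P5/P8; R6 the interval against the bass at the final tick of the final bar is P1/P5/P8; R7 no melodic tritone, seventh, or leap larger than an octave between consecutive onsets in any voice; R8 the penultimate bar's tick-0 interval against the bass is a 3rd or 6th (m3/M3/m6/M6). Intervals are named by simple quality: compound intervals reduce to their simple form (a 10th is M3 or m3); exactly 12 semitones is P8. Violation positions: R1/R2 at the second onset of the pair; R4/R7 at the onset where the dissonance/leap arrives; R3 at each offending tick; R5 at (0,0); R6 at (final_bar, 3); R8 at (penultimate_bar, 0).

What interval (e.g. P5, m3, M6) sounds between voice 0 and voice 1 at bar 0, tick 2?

P8

voice 0=G3 voice 1=G4 -> P8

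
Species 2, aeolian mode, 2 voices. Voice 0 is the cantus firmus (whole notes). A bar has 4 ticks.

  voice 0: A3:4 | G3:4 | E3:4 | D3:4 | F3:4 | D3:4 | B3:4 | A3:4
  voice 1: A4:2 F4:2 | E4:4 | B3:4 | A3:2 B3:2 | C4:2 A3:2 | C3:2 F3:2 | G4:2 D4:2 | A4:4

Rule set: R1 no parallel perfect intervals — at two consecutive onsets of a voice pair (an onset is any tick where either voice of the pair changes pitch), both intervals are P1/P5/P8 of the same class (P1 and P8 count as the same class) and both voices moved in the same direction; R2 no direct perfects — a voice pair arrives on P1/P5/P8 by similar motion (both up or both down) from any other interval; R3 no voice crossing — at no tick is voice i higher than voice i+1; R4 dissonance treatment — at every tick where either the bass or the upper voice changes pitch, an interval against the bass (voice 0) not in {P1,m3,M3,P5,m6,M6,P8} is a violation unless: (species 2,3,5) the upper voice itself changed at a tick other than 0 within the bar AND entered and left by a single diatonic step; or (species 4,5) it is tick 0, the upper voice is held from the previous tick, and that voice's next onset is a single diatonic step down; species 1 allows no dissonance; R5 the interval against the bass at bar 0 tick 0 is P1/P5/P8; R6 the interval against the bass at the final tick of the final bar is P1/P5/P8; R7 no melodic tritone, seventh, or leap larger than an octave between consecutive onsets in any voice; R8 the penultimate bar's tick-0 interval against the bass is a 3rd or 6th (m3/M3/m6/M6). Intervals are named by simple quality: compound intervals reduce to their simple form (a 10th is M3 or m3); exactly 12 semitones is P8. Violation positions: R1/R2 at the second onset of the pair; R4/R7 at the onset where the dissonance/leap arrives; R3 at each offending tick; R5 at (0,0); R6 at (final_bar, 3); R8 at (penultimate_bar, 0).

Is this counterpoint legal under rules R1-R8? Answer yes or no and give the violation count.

No (7 violations)

bar 0: v0=A3 v1=A4 (P8)
bar 1: v0=G3 v1=E4 (M6)
bar 2: v0=E3 v1=B3 (P5)
bar 3: v0=D3 v1=A3 (P5)
bar 4: v0=F3 v1=C4 (P5)
bar 5: v0=D3 v1=C3 (M2)
bar 6: v0=B3 v1=G4 (m6)
bar 7: v0=A3 v1=A4 (P8)
  R2 @ bar2.0: G3/E4 M6 -> E3/B3 P5 similar
  R1 @ bar3.0: E3/B3 P5 -> D3/A3 P5 similar
  R2 @ bar4.0: D3/B3 M6 -> F3/C4 P5 similar
  R3 @ bar5.0: D3 above C3
  R4 @ bar5.0: D3/C3 M2 untreated
  R3 @ bar5.1: D3 above C3
  R7 @ bar6.0: F3->G4 leap 14st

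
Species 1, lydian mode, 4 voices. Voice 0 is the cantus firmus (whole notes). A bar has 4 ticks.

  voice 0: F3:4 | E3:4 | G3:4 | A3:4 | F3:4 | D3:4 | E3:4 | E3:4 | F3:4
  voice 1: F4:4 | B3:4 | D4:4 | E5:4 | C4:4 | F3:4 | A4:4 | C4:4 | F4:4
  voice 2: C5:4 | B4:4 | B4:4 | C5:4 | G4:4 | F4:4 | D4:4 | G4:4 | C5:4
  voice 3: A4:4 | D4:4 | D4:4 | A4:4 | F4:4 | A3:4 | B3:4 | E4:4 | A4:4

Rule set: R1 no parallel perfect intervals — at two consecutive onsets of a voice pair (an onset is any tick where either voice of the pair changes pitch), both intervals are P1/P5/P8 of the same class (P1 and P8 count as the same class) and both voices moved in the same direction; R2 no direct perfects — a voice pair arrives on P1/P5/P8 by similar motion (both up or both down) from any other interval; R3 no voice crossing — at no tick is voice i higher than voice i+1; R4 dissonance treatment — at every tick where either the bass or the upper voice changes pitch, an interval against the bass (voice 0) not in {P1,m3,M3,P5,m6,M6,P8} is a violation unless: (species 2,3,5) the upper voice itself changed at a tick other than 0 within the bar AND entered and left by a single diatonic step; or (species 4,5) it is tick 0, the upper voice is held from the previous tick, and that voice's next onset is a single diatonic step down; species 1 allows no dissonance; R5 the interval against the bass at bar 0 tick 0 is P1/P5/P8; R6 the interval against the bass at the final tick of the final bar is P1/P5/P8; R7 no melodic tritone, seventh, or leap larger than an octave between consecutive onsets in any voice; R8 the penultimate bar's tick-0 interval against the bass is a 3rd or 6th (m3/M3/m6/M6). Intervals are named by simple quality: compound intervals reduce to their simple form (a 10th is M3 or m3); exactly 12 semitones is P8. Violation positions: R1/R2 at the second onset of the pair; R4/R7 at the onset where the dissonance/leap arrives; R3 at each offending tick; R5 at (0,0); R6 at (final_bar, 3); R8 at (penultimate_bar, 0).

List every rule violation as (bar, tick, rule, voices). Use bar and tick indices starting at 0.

(0, 0, R3, (2, 3))
(0, 0, R5, (0, 3))
(0, 1, R3, (2, 3))
(0, 2, R3, (2, 3))
(0, 3, R3, (2, 3))
(1, 0, R1, (0, 2))
(1, 0, R2, (0, 1))
(1, 0, R2, (1, 2))
(1, 0, R3, (2, 3))
(1, 0, R4, (0, 3))
(1, 0, R7, (1,))
(1, 1, R3, (2, 3))
(1, 2, R3, (2, 3))
(1, 3, R3, (2, 3))
(2, 0, R1, (0, 1))
(2, 0, R3, (2, 3))
(2, 1, R3, (2, 3))
(2, 2, R3, (2, 3))
(2, 3, R3, (2, 3))
(3, 0, R1, (0, 1))
(3, 0, R2, (0, 3))
(3, 0, R2, (1, 3))
(3, 0, R3, (1, 2))
(3, 0, R3, (2, 3))
(3, 0, R7, (1,))
(3, 1, R3, (1, 2))
(3, 1, R3, (2, 3))
(3, 2, R3, (1, 2))
(3, 2, R3, (2, 3))
(3, 3, R3, (1, 2))
(3, 3, R3, (2, 3))
(4, 0, R1, (0, 1))
(4, 0, R1, (0, 3))
(4, 0, R2, (1, 2))
(4, 0, R3, (2, 3))
(4, 0, R4, (0, 2))
(4, 0, R7, (1,))
(4, 1, R3, (2, 3))
(4, 2, R3, (2, 3))
(4, 3, R3, (2, 3))
(5, 0, R2, (0, 3))
(5, 0, R2, (1, 2))
(5, 0, R3, (2, 3))
(5, 1, R3, (2, 3))
(5, 2, R3, (2, 3))
(5, 3, R3, (2, 3))
(6, 0, R1, (0, 3))
(6, 0, R3, (1, 2))
(6, 0, R3, (2, 3))
(6, 0, R4, (0, 1))
(6, 0, R4, (0, 2))
(6, 0, R7, (1,))
(6, 1, R3, (1, 2))
(6, 1, R3, (2, 3))
(6, 2, R3, (1, 2))
(6, 2, R3, (2, 3))
(6, 3, R3, (1, 2))
(6, 3, R3, (2, 3))
(7, 0, R3, (2, 3))
(7, 0, R8, (0, 3))
(7, 1, R3, (2, 3))
(7, 2, R3, (2, 3))
(7, 3, R3, (2, 3))
(8, 0, R1, (1, 2))
(8, 0, R2, (0, 1))
(8, 0, R2, (0, 2))
(8, 0, R3, (2, 3))
(8, 1, R3, (2, 3))
(8, 2, R3, (2, 3))
(8, 3, R3, (2, 3))
(8, 3, R6, (0, 3))

bar 0: v0=F3 v1=F4 v2=C5 v3=A4 downbeat M3
bar 1: v0=E3 v1=B3 v2=B4 v3=D4 downbeat m7
bar 2: v0=G3 v1=D4 v2=B4 v3=D4 downbeat P5
bar 3: v0=A3 v1=E5 v2=C5 v3=A4 downbeat P8
bar 4: v0=F3 v1=C4 v2=G4 v3=F4 downbeat P8
bar 5: v0=D3 v1=F3 v2=F4 v3=A3 downbeat P5
bar 6: v0=E3 v1=A4 v2=D4 v3=B3 downbeat P5
bar 7: v0=E3 v1=C4 v2=G4 v3=E4 downbeat P8
bar 8: v0=F3 v1=F4 v2=C5 v3=A4 downbeat M3
  -> R3 @ bar 0 tick 0 v(2, 3): C5 above A4
  -> R5 @ bar 0 tick 0 v(0, 3): opens on M3
  -> R3 @ bar 0 tick 1 v(2, 3): C5 above A4
  -> R3 @ bar 0 tick 2 v(2, 3): C5 above A4
  -> R3 @ bar 0 tick 3 v(2, 3): C5 above A4
  -> R1 @ bar 1 tick 0 v(0, 2): F3/C5 P5 -> E3/B4 P5 similar
  -> R2 @ bar 1 tick 0 v(0, 1): F3/F4 P8 -> E3/B3 P5 similar
  -> R2 @ bar 1 tick 0 v(1, 2): F4/C5 P5 -> B3/B4 P8 similar
  -> R3 @ bar 1 tick 0 v(2, 3): B4 above D4
  -> R4 @ bar 1 tick 0 v(0, 3): E3/D4 m7 untreated
  -> R7 @ bar 1 tick 0 v(1,): F4->B3 leap 6st
  -> R3 @ bar 1 tick 1 v(2, 3): B4 above D4
  -> R3 @ bar 1 tick 2 v(2, 3): B4 above D4
  -> R3 @ bar 1 tick 3 v(2, 3): B4 above D4
  -> R1 @ bar 2 tick 0 v(0, 1): E3/B3 P5 -> G3/D4 P5 similar
  -> R3 @ bar 2 tick 0 v(2, 3): B4 above D4
  -> R3 @ bar 2 tick 1 v(2, 3): B4 above D4
  -> R3 @ bar 2 tick 2 v(2, 3): B4 above D4
  -> R3 @ bar 2 tick 3 v(2, 3): B4 above D4
  -> R1 @ bar 3 tick 0 v(0, 1): G3/D4 P5 -> A3/E5 P5 similar
  -> R2 @ bar 3 tick 0 v(0, 3): G3/D4 P5 -> A3/A4 P8 similar
  -> R2 @ bar 3 tick 0 v(1, 3): D4/D4 P1 -> E5/A4 P5 similar
  -> R3 @ bar 3 tick 0 v(1, 2): E5 above C5
  -> R3 @ bar 3 tick 0 v(2, 3): C5 above A4
  -> R7 @ bar 3 tick 0 v(1,): D4->E5 leap 14st
  -> R3 @ bar 3 tick 1 v(1, 2): E5 above C5
  -> R3 @ bar 3 tick 1 v(2, 3): C5 above A4
  -> R3 @ bar 3 tick 2 v(1, 2): E5 above C5
  -> R3 @ bar 3 tick 2 v(2, 3): C5 above A4
  -> R3 @ bar 3 tick 3 v(1, 2): E5 above C5
  -> R3 @ bar 3 tick 3 v(2, 3): C5 above A4
  -> R1 @ bar 4 tick 0 v(0, 1): A3/E5 P5 -> F3/C4 P5 similar
  -> R1 @ bar 4 tick 0 v(0, 3): A3/A4 P8 -> F3/F4 P8 similar
  -> R2 @ bar 4 tick 0 v(1, 2): E5/C5 M3 -> C4/G4 P5 similar
  -> R3 @ bar 4 tick 0 v(2, 3): G4 above F4
  -> R4 @ bar 4 tick 0 v(0, 2): F3/G4 M2 untreated
  -> R7 @ bar 4 tick 0 v(1,): E5->C4 leap 16st
  -> R3 @ bar 4 tick 1 v(2, 3): G4 above F4
  -> R3 @ bar 4 tick 2 v(2, 3): G4 above F4
  -> R3 @ bar 4 tick 3 v(2, 3): G4 above F4
  -> R2 @ bar 5 tick 0 v(0, 3): F3/F4 P8 -> D3/A3 P5 similar
  -> R2 @ bar 5 tick 0 v(1, 2): C4/G4 P5 -> F3/F4 P8 similar
  -> R3 @ bar 5 tick 0 v(2, 3): F4 above A3
  -> R3 @ bar 5 tick 1 v(2, 3): F4 above A3
  -> R3 @ bar 5 tick 2 v(2, 3): F4 above A3
  -> R3 @ bar 5 tick 3 v(2, 3): F4 above A3
  -> R1 @ bar 6 tick 0 v(0, 3): D3/A3 P5 -> E3/B3 P5 similar
  -> R3 @ bar 6 tick 0 v(1, 2): A4 above D4
  -> R3 @ bar 6 tick 0 v(2, 3): D4 above B3
  -> R4 @ bar 6 tick 0 v(0, 1): E3/A4 P4 untreated
  -> R4 @ bar 6 tick 0 v(0, 2): E3/D4 m7 untreated
  -> R7 @ bar 6 tick 0 v(1,): F3->A4 leap 16st
  -> R3 @ bar 6 tick 1 v(1, 2): A4 above D4
  -> R3 @ bar 6 tick 1 v(2, 3): D4 above B3
  -> R3 @ bar 6 tick 2 v(1, 2): A4 above D4
  -> R3 @ bar 6 tick 2 v(2, 3): D4 above B3
  -> R3 @ bar 6 tick 3 v(1, 2): A4 above D4
  -> R3 @ bar 6 tick 3 v(2, 3): D4 above B3
  -> R3 @ bar 7 tick 0 v(2, 3): G4 above E4
  -> R8 @ bar 7 tick 0 v(0, 3): penult P8 not 3rd/6th
  -> R3 @ bar 7 tick 1 v(2, 3): G4 above E4
  -> R3 @ bar 7 tick 2 v(2, 3): G4 above E4
  -> R3 @ bar 7 tick 3 v(2, 3): G4 above E4
  -> R1 @ bar 8 tick 0 v(1, 2): C4/G4 P5 -> F4/C5 P5 similar
  -> R2 @ bar 8 tick 0 v(0, 1): E3/C4 m6 -> F3/F4 P8 similar
  -> R2 @ bar 8 tick 0 v(0, 2): E3/G4 m3 -> F3/C5 P5 similar
  -> R3 @ bar 8 tick 0 v(2, 3): C5 above A4
  -> R3 @ bar 8 tick 1 v(2, 3): C5 above A4
  -> R3 @ bar 8 tick 2 v(2, 3): C5 above A4
  -> R3 @ bar 8 tick 3 v(2, 3): C5 above A4
  -> R6 @ bar 8 tick 3 v(0, 3): closes on M3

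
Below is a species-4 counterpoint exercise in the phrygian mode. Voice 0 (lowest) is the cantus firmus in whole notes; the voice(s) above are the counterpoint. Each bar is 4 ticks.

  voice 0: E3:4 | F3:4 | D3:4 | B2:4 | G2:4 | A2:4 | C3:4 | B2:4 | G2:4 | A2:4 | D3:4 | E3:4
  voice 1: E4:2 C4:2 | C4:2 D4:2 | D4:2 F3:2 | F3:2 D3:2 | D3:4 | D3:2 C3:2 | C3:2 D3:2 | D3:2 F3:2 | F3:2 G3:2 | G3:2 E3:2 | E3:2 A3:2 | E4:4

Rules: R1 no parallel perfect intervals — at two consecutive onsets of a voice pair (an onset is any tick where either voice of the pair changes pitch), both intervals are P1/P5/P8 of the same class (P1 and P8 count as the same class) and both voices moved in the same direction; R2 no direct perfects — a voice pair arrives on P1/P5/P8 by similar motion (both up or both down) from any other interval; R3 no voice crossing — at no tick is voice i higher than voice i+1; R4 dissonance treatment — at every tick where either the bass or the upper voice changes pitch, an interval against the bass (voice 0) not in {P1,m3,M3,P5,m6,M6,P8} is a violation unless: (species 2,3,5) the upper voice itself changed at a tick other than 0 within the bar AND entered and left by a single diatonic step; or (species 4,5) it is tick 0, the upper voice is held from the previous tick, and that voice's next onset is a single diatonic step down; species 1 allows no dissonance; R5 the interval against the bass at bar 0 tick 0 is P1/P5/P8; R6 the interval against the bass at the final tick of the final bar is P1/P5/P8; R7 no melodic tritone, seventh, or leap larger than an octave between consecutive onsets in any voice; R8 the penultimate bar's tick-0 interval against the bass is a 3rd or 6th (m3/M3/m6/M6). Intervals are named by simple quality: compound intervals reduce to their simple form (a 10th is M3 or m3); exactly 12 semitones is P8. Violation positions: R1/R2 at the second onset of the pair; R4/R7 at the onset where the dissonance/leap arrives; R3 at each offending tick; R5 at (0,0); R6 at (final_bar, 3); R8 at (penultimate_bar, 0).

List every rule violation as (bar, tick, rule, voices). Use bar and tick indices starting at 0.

bar 0: v0=E3 v1=E4 downbeat P8
bar 1: v0=F3 v1=C4 downbeat P5
bar 2: v0=D3 v1=D4 downbeat P8
bar 3: v0=B2 v1=F3 downbeat TT
bar 4: v0=G2 v1=D3 downbeat P5
bar 5: v0=A2 v1=D3 downbeat P4
bar 6: v0=C3 v1=C3 downbeat P1
bar 7: v0=B2 v1=D3 downbeat m3
bar 8: v0=G2 v1=F3 downbeat m7
bar 9: v0=A2 v1=G3 downbeat m7
bar 10: v0=D3 v1=E3 downbeat M2
bar 11: v0=E3 v1=E4 downbeat P8
  -> R4 @ bar 3 tick 0 v(0, 1): B2/F3 TT untreated
  -> R4 @ bar 6 tick 2 v(0, 1): C3/D3 M2 untreated
  -> R4 @ bar 7 tick 2 v(0, 1): B2/F3 TT untreated
  -> R4 @ bar 8 tick 0 v(0, 1): G2/F3 m7 untreated
  -> R4 @ bar 9 tick 0 v(0, 1): A2/G3 m7 untreated
  -> R4 @ bar 10 tick 0 v(0, 1): D3/E3 M2 untreated
  -> R8 @ bar 10 tick 0 v(0, 1): penult M2 not 3rd/6th
  -> R2 @ bar 11 tick 0 v(0, 1): D3/A3 P5 -> E3/E4 P8 similar

(3, 0, R4, (0, 1))
(6, 2, R4, (0, 1))
(7, 2, R4, (0, 1))
(8, 0, R4, (0, 1))
(9, 0, R4, (0, 1))
(10, 0, R4, (0, 1))
(10, 0, R8, (0, 1))
(11, 0, R2, (0, 1))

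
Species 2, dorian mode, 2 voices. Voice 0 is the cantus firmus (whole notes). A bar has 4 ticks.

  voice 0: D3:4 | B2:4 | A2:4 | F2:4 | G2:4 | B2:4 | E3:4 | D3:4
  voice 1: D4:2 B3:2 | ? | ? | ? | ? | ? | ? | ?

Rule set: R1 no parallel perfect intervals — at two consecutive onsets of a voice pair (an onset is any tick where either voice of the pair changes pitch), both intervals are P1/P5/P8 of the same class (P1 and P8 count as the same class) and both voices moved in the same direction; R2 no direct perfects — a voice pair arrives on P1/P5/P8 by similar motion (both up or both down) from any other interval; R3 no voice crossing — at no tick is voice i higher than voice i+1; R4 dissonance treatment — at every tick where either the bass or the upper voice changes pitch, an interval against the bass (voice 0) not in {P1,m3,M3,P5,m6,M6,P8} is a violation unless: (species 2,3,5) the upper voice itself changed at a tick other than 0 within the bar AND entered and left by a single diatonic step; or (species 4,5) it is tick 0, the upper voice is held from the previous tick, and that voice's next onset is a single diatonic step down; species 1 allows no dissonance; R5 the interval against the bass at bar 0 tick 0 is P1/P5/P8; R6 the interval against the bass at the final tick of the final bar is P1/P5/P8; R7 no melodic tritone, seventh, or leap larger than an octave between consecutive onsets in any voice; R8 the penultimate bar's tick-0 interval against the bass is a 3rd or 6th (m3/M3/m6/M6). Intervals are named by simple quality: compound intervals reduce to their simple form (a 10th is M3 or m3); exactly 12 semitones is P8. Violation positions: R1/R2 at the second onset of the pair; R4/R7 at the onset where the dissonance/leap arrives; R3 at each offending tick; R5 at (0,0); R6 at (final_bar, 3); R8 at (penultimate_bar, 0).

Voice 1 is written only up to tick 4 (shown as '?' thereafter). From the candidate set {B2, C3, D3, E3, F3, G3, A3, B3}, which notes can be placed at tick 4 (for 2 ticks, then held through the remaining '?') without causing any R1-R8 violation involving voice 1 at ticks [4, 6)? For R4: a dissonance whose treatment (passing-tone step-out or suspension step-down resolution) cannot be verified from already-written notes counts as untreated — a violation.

{B3, D3, G3}

B2: violates R2
C3: violates R4,R7
D3: legal
E3: violates R4
F3: violates R4,R7
G3: legal
A3: violates R4
B3: legal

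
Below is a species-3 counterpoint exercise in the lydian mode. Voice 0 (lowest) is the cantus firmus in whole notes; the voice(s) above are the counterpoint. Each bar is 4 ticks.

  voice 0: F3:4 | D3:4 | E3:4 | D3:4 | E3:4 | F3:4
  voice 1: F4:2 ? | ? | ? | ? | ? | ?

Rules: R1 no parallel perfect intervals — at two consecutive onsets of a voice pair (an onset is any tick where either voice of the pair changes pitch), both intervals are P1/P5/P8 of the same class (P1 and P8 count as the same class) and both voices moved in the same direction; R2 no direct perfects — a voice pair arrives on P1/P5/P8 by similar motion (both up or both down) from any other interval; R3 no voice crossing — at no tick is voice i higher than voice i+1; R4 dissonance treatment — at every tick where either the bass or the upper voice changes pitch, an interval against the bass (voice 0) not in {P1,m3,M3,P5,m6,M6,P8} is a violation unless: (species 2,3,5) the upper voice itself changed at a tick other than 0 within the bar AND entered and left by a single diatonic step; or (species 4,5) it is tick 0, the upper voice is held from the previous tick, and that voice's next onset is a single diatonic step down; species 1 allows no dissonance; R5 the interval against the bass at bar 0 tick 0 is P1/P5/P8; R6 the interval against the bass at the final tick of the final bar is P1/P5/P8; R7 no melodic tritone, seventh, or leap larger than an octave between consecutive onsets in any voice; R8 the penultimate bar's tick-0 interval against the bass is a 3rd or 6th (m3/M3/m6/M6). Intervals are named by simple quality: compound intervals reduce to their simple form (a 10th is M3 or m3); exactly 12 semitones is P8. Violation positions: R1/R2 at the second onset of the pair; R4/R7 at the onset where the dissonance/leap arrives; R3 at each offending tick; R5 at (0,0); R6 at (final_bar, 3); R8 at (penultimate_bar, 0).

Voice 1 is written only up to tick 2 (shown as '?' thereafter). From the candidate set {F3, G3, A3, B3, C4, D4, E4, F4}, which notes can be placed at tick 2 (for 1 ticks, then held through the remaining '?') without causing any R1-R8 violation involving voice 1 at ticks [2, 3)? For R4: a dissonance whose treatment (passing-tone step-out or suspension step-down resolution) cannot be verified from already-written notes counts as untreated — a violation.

{A3, C4, D4, F3, F4}

F3: legal
G3: violates R4,R7
A3: legal
B3: violates R4,R7
C4: legal
D4: legal
E4: violates R4
F4: legal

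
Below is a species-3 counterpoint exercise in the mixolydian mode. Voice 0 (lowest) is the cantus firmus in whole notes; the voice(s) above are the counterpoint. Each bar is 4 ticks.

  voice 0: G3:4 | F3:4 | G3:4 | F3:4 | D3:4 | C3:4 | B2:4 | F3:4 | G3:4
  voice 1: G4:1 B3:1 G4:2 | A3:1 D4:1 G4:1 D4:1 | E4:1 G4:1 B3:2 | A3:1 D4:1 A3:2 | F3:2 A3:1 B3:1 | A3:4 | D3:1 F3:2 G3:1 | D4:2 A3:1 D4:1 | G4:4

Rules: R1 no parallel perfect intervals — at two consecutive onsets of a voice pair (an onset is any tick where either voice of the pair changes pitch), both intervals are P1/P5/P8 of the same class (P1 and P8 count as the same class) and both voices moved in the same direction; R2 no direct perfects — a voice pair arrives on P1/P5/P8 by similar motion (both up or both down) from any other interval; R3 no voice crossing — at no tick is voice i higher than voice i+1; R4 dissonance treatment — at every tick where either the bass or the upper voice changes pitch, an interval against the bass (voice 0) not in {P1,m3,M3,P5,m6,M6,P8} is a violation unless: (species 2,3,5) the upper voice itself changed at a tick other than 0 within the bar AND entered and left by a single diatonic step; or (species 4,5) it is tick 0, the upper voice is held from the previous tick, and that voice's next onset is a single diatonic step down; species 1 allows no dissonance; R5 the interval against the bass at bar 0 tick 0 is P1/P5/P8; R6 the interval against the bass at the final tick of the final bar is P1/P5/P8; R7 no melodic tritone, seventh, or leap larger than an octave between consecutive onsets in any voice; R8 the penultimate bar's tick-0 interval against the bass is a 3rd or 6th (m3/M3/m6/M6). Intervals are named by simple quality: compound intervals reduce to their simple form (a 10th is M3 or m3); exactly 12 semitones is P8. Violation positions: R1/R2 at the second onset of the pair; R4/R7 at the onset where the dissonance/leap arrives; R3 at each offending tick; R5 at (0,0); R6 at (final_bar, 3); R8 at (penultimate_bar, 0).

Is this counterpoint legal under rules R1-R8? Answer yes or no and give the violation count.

bar 0: v0=G3 v1=G4 (P8)
bar 1: v0=F3 v1=A3 (M3)
bar 2: v0=G3 v1=E4 (M6)
bar 3: v0=F3 v1=A3 (M3)
bar 4: v0=D3 v1=F3 (m3)
bar 5: v0=C3 v1=A3 (M6)
bar 6: v0=B2 v1=D3 (m3)
bar 7: v0=F3 v1=D4 (M6)
bar 8: v0=G3 v1=G4 (P8)
  R7 @ bar1.0: G4->A3 leap 10st
  R4 @ bar1.2: F3/G4 M2 untreated
  R4 @ bar6.1: B2/F3 TT untreated
  R7 @ bar7.0: B2->F3 leap 6st
  R2 @ bar8.0: F3/D4 M6 -> G3/G4 P8 similar

No (5 violations)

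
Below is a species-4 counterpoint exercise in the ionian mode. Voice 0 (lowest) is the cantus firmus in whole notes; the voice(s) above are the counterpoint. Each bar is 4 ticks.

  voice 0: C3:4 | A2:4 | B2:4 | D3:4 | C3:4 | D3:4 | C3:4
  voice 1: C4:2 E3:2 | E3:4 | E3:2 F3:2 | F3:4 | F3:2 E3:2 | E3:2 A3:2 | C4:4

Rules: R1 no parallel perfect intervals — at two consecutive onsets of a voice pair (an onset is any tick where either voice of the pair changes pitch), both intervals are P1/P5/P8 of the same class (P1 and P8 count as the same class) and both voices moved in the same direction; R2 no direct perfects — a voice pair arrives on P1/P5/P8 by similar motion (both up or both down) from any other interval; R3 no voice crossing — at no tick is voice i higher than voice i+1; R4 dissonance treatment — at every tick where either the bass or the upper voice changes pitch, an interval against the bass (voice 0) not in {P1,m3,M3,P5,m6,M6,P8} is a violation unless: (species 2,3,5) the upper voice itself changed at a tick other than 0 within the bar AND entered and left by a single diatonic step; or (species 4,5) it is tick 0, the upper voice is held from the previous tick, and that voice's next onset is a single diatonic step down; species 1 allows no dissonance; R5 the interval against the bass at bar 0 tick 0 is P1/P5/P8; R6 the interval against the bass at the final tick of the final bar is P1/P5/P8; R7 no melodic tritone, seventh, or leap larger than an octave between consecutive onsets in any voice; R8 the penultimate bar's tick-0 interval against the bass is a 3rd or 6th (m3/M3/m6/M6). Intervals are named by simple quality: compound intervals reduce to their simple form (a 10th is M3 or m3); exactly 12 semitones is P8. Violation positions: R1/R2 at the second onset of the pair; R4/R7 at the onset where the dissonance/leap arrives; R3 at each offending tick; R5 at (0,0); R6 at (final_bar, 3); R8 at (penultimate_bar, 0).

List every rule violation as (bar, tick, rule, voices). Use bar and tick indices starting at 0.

bar 0: v0=C3 v1=C4 downbeat P8
bar 1: v0=A2 v1=E3 downbeat P5
bar 2: v0=B2 v1=E3 downbeat P4
bar 3: v0=D3 v1=F3 downbeat m3
bar 4: v0=C3 v1=F3 downbeat P4
bar 5: v0=D3 v1=E3 downbeat M2
bar 6: v0=C3 v1=C4 downbeat P8
  -> R4 @ bar 2 tick 0 v(0, 1): B2/E3 P4 untreated
  -> R4 @ bar 2 tick 2 v(0, 1): B2/F3 TT untreated
  -> R4 @ bar 5 tick 0 v(0, 1): D3/E3 M2 untreated
  -> R8 @ bar 5 tick 0 v(0, 1): penult M2 not 3rd/6th

(2, 0, R4, (0, 1))
(2, 2, R4, (0, 1))
(5, 0, R4, (0, 1))
(5, 0, R8, (0, 1))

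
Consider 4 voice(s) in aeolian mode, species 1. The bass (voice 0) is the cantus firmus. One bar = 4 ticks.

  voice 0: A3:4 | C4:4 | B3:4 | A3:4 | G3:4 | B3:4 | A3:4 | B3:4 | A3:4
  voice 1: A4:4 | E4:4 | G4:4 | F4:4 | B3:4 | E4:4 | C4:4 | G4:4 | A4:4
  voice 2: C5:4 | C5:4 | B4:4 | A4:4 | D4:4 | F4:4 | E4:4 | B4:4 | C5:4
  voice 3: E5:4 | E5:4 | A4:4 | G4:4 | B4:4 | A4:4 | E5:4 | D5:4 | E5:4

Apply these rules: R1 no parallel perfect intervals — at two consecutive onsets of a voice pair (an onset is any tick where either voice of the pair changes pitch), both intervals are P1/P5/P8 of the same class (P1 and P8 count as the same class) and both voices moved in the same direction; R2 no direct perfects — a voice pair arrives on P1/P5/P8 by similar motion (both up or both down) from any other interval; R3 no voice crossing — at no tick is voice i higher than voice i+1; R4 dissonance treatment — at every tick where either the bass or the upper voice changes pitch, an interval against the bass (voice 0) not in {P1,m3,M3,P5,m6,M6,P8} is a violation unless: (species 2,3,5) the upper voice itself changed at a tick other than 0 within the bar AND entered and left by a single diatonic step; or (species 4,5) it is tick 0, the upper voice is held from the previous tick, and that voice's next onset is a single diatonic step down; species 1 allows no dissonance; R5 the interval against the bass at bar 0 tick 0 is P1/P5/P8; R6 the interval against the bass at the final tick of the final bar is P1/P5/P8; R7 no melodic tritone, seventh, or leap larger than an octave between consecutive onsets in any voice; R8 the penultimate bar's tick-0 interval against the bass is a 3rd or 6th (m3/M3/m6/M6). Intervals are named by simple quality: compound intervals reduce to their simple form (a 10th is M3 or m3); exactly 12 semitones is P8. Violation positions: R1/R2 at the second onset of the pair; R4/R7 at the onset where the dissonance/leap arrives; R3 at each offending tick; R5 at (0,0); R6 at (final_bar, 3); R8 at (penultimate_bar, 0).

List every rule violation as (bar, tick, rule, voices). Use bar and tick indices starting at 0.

bar 0: v0=A3 v1=A4 v2=C5 v3=E5 downbeat P5
bar 1: v0=C4 v1=E4 v2=C5 v3=E5 downbeat M3
bar 2: v0=B3 v1=G4 v2=B4 v3=A4 downbeat m7
bar 3: v0=A3 v1=F4 v2=A4 v3=G4 downbeat m7
bar 4: v0=G3 v1=B3 v2=D4 v3=B4 downbeat M3
bar 5: v0=B3 v1=E4 v2=F4 v3=A4 downbeat m7
bar 6: v0=A3 v1=C4 v2=E4 v3=E5 downbeat P5
bar 7: v0=B3 v1=G4 v2=B4 v3=D5 downbeat m3
bar 8: v0=A3 v1=A4 v2=C5 v3=E5 downbeat P5
  -> R5 @ bar 0 tick 0 v(0, 2): opens on m3
  -> R1 @ bar 2 tick 0 v(0, 2): C4/C5 P8 -> B3/B4 P8 similar
  -> R3 @ bar 2 tick 0 v(2, 3): B4 above A4
  -> R4 @ bar 2 tick 0 v(0, 3): B3/A4 m7 untreated
  -> R3 @ bar 2 tick 1 v(2, 3): B4 above A4
  -> R3 @ bar 2 tick 2 v(2, 3): B4 above A4
  -> R3 @ bar 2 tick 3 v(2, 3): B4 above A4
  -> R1 @ bar 3 tick 0 v(0, 2): B3/B4 P8 -> A3/A4 P8 similar
  -> R3 @ bar 3 tick 0 v(2, 3): A4 above G4
  -> R4 @ bar 3 tick 0 v(0, 3): A3/G4 m7 untreated
  -> R3 @ bar 3 tick 1 v(2, 3): A4 above G4
  -> R3 @ bar 3 tick 2 v(2, 3): A4 above G4
  -> R3 @ bar 3 tick 3 v(2, 3): A4 above G4
  -> R2 @ bar 4 tick 0 v(0, 2): A3/A4 P8 -> G3/D4 P5 similar
  -> R7 @ bar 4 tick 0 v(1,): F4->B3 leap 6st
  -> R4 @ bar 5 tick 0 v(0, 1): B3/E4 P4 untreated
  -> R4 @ bar 5 tick 0 v(0, 2): B3/F4 TT untreated
  -> R4 @ bar 5 tick 0 v(0, 3): B3/A4 m7 untreated
  -> R2 @ bar 6 tick 0 v(0, 2): B3/F4 TT -> A3/E4 P5 similar
  -> R2 @ bar 7 tick 0 v(0, 2): A3/E4 P5 -> B3/B4 P8 similar
  -> R8 @ bar 7 tick 0 v(0, 2): penult P8 not 3rd/6th
  -> R1 @ bar 8 tick 0 v(1, 3): G4/D5 P5 -> A4/E5 P5 similar
  -> R6 @ bar 8 tick 3 v(0, 2): closes on m3

(0, 0, R5, (0, 2))
(2, 0, R1, (0, 2))
(2, 0, R3, (2, 3))
(2, 0, R4, (0, 3))
(2, 1, R3, (2, 3))
(2, 2, R3, (2, 3))
(2, 3, R3, (2, 3))
(3, 0, R1, (0, 2))
(3, 0, R3, (2, 3))
(3, 0, R4, (0, 3))
(3, 1, R3, (2, 3))
(3, 2, R3, (2, 3))
(3, 3, R3, (2, 3))
(4, 0, R2, (0, 2))
(4, 0, R7, (1,))
(5, 0, R4, (0, 1))
(5, 0, R4, (0, 2))
(5, 0, R4, (0, 3))
(6, 0, R2, (0, 2))
(7, 0, R2, (0, 2))
(7, 0, R8, (0, 2))
(8, 0, R1, (1, 3))
(8, 3, R6, (0, 2))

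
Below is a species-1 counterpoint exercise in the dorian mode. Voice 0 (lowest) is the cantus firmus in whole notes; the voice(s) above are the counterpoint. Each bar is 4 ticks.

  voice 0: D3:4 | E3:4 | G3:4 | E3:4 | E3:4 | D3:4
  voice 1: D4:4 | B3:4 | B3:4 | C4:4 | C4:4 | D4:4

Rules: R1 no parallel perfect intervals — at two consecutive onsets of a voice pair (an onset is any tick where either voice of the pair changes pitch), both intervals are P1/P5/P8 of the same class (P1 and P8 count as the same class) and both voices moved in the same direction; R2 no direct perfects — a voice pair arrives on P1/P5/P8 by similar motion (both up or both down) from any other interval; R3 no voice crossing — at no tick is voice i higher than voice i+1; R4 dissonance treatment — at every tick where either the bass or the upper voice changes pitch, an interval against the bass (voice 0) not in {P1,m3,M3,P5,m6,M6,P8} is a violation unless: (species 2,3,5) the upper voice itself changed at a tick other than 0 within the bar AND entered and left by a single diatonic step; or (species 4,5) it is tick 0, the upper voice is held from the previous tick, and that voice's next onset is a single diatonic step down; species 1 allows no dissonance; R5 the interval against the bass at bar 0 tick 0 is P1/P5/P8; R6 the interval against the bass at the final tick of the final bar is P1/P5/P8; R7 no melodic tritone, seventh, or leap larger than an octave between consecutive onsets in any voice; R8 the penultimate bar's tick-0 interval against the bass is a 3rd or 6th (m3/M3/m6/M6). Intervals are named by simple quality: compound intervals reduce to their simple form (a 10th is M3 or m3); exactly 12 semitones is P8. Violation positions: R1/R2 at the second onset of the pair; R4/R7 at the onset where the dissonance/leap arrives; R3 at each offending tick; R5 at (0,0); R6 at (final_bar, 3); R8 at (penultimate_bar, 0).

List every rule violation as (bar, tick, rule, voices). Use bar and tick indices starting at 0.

No violations across 6 bars (D3..D3 vs D4..D4).

bar 0: v0=D3 v1=D4 downbeat P8
bar 1: v0=E3 v1=B3 downbeat P5
bar 2: v0=G3 v1=B3 downbeat M3
bar 3: v0=E3 v1=C4 downbeat m6
bar 4: v0=E3 v1=C4 downbeat m6
bar 5: v0=D3 v1=D4 downbeat P8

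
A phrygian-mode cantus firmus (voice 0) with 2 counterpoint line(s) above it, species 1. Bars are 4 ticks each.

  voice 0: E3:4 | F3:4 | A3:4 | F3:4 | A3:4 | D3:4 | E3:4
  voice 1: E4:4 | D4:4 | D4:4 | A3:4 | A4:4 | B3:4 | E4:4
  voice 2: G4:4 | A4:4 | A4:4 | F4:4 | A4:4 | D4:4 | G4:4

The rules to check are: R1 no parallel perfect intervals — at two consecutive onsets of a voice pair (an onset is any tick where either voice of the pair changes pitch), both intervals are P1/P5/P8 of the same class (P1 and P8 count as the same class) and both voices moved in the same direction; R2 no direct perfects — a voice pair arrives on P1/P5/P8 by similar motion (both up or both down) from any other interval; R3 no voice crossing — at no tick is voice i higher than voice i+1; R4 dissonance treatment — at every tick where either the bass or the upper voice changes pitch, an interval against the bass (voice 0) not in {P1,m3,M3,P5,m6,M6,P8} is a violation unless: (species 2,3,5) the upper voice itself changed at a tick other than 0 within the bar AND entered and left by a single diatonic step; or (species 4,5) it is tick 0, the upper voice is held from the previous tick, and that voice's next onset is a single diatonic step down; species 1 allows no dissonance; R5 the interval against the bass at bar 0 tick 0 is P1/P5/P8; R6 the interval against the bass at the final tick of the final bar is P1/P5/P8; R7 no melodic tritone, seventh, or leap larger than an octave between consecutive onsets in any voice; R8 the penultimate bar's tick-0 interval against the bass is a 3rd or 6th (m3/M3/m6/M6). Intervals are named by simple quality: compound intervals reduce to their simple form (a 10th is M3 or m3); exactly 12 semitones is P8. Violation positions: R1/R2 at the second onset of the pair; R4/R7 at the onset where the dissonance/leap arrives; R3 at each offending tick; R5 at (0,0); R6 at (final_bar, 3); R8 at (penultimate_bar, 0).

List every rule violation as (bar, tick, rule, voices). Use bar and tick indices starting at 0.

bar 0: v0=E3 v1=E4 v2=G4 downbeat m3
bar 1: v0=F3 v1=D4 v2=A4 downbeat M3
bar 2: v0=A3 v1=D4 v2=A4 downbeat P8
bar 3: v0=F3 v1=A3 v2=F4 downbeat P8
bar 4: v0=A3 v1=A4 v2=A4 downbeat P8
bar 5: v0=D3 v1=B3 v2=D4 downbeat P8
bar 6: v0=E3 v1=E4 v2=G4 downbeat m3
  -> R5 @ bar 0 tick 0 v(0, 2): opens on m3
  -> R4 @ bar 2 tick 0 v(0, 1): A3/D4 P4 untreated
  -> R1 @ bar 3 tick 0 v(0, 2): A3/A4 P8 -> F3/F4 P8 similar
  -> R1 @ bar 4 tick 0 v(0, 2): F3/F4 P8 -> A3/A4 P8 similar
  -> R2 @ bar 4 tick 0 v(0, 1): F3/A3 M3 -> A3/A4 P8 similar
  -> R2 @ bar 4 tick 0 v(1, 2): A3/F4 m6 -> A4/A4 P1 similar
  -> R1 @ bar 5 tick 0 v(0, 2): A3/A4 P8 -> D3/D4 P8 similar
  -> R7 @ bar 5 tick 0 v(1,): A4->B3 leap 10st
  -> R8 @ bar 5 tick 0 v(0, 2): penult P8 not 3rd/6th
  -> R2 @ bar 6 tick 0 v(0, 1): D3/B3 M6 -> E3/E4 P8 similar
  -> R6 @ bar 6 tick 3 v(0, 2): closes on m3

(0, 0, R5, (0, 2))
(2, 0, R4, (0, 1))
(3, 0, R1, (0, 2))
(4, 0, R1, (0, 2))
(4, 0, R2, (0, 1))
(4, 0, R2, (1, 2))
(5, 0, R1, (0, 2))
(5, 0, R7, (1,))
(5, 0, R8, (0, 2))
(6, 0, R2, (0, 1))
(6, 3, R6, (0, 2))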